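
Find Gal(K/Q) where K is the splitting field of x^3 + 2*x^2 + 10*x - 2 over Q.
Gal(K/Q) = S_3 (symmetric group of order 6)

Compute the discriminant of x^3 + (2)*x^2 + (10)*x + (-2): Δ = -4364. Since Δ is not a rational square, the Galois group is not contained in A_3; it must be the full S_3 (irreducibility of the cubic rules out anything smaller).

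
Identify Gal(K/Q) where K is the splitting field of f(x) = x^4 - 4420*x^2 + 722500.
Gal(K/Q) = Z/2Z (cyclic of order 2)

f factors as (x^2 - 4250)(x^2 - 170), so the splitting field is K = Q(sqrt(4250), sqrt(170)). The squarefree part of 4250 is 170 and the squarefree part of 170 is also 170, so sqrt(4250) and sqrt(170) are both rational multiples of sqrt(170). Hence Q(sqrt(4250)) = Q(sqrt(170)) = Q(sqrt(170)), and the splitting field collapses to a single degree-2 extension with Galois group Z/2Z.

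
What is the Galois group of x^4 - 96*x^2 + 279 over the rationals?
Gal(K/Q) = V_4 (Klein four-group, Z/2Z × Z/2Z)

f factors as (x^2 - 3)(x^2 - 93), so the splitting field is K = Q(sqrt(3), sqrt(93)). The elements 3, 93, 279 are all non-squares in Q, so sqrt(3) and sqrt(93) generate independent quadratic extensions. Thus [K:Q] = 4 and Gal(K/Q) is generated by the two order-2 automorphisms sqrt(3) ↦ -sqrt(3) and sqrt(93) ↦ -sqrt(93), giving V_4.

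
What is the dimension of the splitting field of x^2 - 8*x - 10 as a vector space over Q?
[K:Q] = 2

The discriminant of x^2 + (-8)*x + (-10) is b^2 - 4c = 64 - (-40) = 104. Since 104 is not a perfect square in Q, the polynomial is irreducible over Q. Its two roots generate a degree-2 extension, so [K:Q] = 2.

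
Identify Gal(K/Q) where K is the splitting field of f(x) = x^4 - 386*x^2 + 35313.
Gal(K/Q) = V_4 (Klein four-group, Z/2Z × Z/2Z)

f factors as (x^2 - 149)(x^2 - 237), so the splitting field is K = Q(sqrt(149), sqrt(237)). The elements 149, 237, 35313 are all non-squares in Q, so sqrt(149) and sqrt(237) generate independent quadratic extensions. Thus [K:Q] = 4 and Gal(K/Q) is generated by the two order-2 automorphisms sqrt(149) ↦ -sqrt(149) and sqrt(237) ↦ -sqrt(237), giving V_4.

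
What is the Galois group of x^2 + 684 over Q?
Gal(K/Q) = Z/2Z (cyclic of order 2)

x^2 + 684 is irreducible over Q since -684 is not a rational square. The splitting field Q(sqrt(-684)) has degree 2 over Q, and its unique nontrivial automorphism is sqrt(-684) ↦ -sqrt(-684). Hence Gal(Q(sqrt(-684))/Q) = Z/2Z.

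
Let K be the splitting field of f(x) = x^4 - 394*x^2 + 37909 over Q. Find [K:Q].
[K:Q] = 4

f factors as (x^2 - 167)(x^2 - 227); the splitting field is K = Q(sqrt(167), sqrt(227)). Since 167, 227, and 37909 are all non-squares in Q, the three subfields Q(sqrt(167)), Q(sqrt(227)), Q(sqrt(37909)) are distinct degree-2 extensions, so [K:Q] = 4 (Klein four Galois group).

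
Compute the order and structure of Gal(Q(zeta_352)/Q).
|Gal(Q(zeta_352)/Q)| = phi(352) = 160; group ≅ (Z/352Z)^* ≅ Z/2Z × Z/8Z × Z/10Z

The n-th cyclotomic polynomial Φ_352(x) is the minimal polynomial of zeta_352 over Q and has degree phi(352) = 160. So Q(zeta_352) is a degree-160 Galois extension with Galois group (Z/352Z)^*. By CRT, (Z/352Z)^* ≅ (Z/32Z)^* × (Z/11Z)^*. Each prime-power unit group is (Z/32Z)^* ≅ Z/2Z × Z/8Z; (Z/11Z)^* ≅ Z/10Z. Hence Gal(Q(zeta_352)/Q) ≅ Z/2Z × Z/8Z × Z/10Z.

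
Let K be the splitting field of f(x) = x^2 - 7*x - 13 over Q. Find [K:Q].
[K:Q] = 2

The discriminant of x^2 + (-7)*x + (-13) is b^2 - 4c = 49 - (-52) = 101. Since 101 is not a perfect square in Q, the polynomial is irreducible over Q. Its two roots generate a degree-2 extension, so [K:Q] = 2.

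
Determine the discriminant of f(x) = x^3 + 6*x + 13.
Δ = -5427

For a depressed cubic x^3 + p x + q the discriminant is Δ = -4 p^3 - 27 q^2 = -4*(6)^3 - 27*(13)^2 = -864 - 4563 = -5427.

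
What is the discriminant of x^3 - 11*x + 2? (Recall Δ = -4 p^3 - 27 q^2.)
Δ = 5216

For a depressed cubic x^3 + p x + q the discriminant is Δ = -4 p^3 - 27 q^2 = -4*(-11)^3 - 27*(2)^2 = 5324 - 108 = 5216.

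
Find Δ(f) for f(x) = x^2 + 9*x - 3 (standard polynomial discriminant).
Δ = 93

For a quadratic a x^2 + b x + c the discriminant is Δ = b^2 - 4ac = (9)^2 - 4*(1)*(-3) = 81 - (-12) = 93.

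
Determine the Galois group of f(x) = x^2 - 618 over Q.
Gal(K/Q) = Z/2Z (cyclic of order 2)

x^2 - 618 is irreducible over Q since 618 is not a rational square. The splitting field Q(sqrt(618)) has degree 2 over Q, and its unique nontrivial automorphism is sqrt(618) ↦ -sqrt(618). Hence Gal(Q(sqrt(618))/Q) = Z/2Z.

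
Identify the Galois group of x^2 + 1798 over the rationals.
Gal(K/Q) = Z/2Z (cyclic of order 2)

x^2 + 1798 is irreducible over Q since -1798 is not a rational square. The splitting field Q(sqrt(-1798)) has degree 2 over Q, and its unique nontrivial automorphism is sqrt(-1798) ↦ -sqrt(-1798). Hence Gal(Q(sqrt(-1798))/Q) = Z/2Z.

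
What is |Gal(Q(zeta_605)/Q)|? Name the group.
|Gal(Q(zeta_605)/Q)| = phi(605) = 440; group ≅ (Z/605Z)^* ≅ Z/4Z × Z/110Z

The n-th cyclotomic polynomial Φ_605(x) is the minimal polynomial of zeta_605 over Q and has degree phi(605) = 440. So Q(zeta_605) is a degree-440 Galois extension with Galois group (Z/605Z)^*. By CRT, (Z/605Z)^* ≅ (Z/5Z)^* × (Z/121Z)^*. Each prime-power unit group is (Z/5Z)^* ≅ Z/4Z; (Z/121Z)^* ≅ Z/110Z. Hence Gal(Q(zeta_605)/Q) ≅ Z/4Z × Z/110Z.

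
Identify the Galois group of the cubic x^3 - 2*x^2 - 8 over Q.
Gal(K/Q) = S_3 (symmetric group of order 6)

Compute the discriminant of x^3 + (-2)*x^2 + (0)*x + (-8): Δ = -1984. Since Δ is not a rational square, the Galois group is not contained in A_3; it must be the full S_3 (irreducibility of the cubic rules out anything smaller).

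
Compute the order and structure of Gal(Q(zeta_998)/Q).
|Gal(Q(zeta_998)/Q)| = phi(998) = 498; group ≅ (Z/998Z)^* ≅ Z/498Z

The n-th cyclotomic polynomial Φ_998(x) is the minimal polynomial of zeta_998 over Q and has degree phi(998) = 498. So Q(zeta_998) is a degree-498 Galois extension with Galois group (Z/998Z)^*. By CRT, (Z/998Z)^* ≅ (Z/2Z)^* × (Z/499Z)^*. Each prime-power unit group is (Z/2Z)^* ≅ trivial group (order 1); (Z/499Z)^* ≅ Z/498Z. Hence Gal(Q(zeta_998)/Q) ≅ Z/498Z.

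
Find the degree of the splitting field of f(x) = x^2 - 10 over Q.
[K:Q] = 2

The polynomial x^2 - 10 is irreducible over Q since 10 is not a perfect square. Its splitting field is Q(sqrt(10)), which has degree 2 over Q.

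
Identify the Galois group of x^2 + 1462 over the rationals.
Gal(K/Q) = Z/2Z (cyclic of order 2)

x^2 + 1462 is irreducible over Q since -1462 is not a rational square. The splitting field Q(sqrt(-1462)) has degree 2 over Q, and its unique nontrivial automorphism is sqrt(-1462) ↦ -sqrt(-1462). Hence Gal(Q(sqrt(-1462))/Q) = Z/2Z.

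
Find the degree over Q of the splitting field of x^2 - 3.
[K:Q] = 2

The discriminant of x^2 + (0)*x + (-3) is b^2 - 4c = 0 - (-12) = 12. Since 12 is not a perfect square in Q, the polynomial is irreducible over Q. Its two roots generate a degree-2 extension, so [K:Q] = 2.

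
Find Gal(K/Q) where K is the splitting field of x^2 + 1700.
Gal(K/Q) = Z/2Z (cyclic of order 2)

x^2 + 1700 is irreducible over Q since -1700 is not a rational square. The splitting field Q(sqrt(-1700)) has degree 2 over Q, and its unique nontrivial automorphism is sqrt(-1700) ↦ -sqrt(-1700). Hence Gal(Q(sqrt(-1700))/Q) = Z/2Z.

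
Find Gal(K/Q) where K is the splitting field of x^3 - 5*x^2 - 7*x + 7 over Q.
Gal(K/Q) = S_3 (symmetric group of order 6)

Compute the discriminant of x^3 + (-5)*x^2 + (-7)*x + (7): Δ = 9184. Since Δ is not a rational square, the Galois group is not contained in A_3; it must be the full S_3 (irreducibility of the cubic rules out anything smaller).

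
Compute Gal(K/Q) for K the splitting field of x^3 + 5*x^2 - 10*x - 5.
Gal(K/Q) = S_3 (symmetric group of order 6)

Compute the discriminant of x^3 + (5)*x^2 + (-10)*x + (-5): Δ = 12825. Since Δ is not a rational square, the Galois group is not contained in A_3; it must be the full S_3 (irreducibility of the cubic rules out anything smaller).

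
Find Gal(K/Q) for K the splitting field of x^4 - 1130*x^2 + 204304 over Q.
Gal(K/Q) = Z/2Z (cyclic of order 2)

f factors as (x^2 - 904)(x^2 - 226), so the splitting field is K = Q(sqrt(904), sqrt(226)). The squarefree part of 904 is 226 and the squarefree part of 226 is also 226, so sqrt(904) and sqrt(226) are both rational multiples of sqrt(226). Hence Q(sqrt(904)) = Q(sqrt(226)) = Q(sqrt(226)), and the splitting field collapses to a single degree-2 extension with Galois group Z/2Z.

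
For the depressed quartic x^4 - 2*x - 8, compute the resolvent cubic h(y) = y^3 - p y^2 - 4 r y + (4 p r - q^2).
h(y) = y^3 + 32*y - 4

Identify coefficients: p = 0, q = -2, r = -8.
Plug into h(y) = y^3 - p y^2 - 4 r y + (4 p r - q^2):
  h(y) = y^3 - (0) y^2 - 4*(-8) y + (4*(0)*(-8) - (-2)^2)
       = y^3 + (0) y^2 + (32) y + (-4).
Simplifying: h(y) = y^3 + 32*y - 4.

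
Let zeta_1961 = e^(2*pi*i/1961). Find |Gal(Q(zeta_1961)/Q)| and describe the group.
|Gal(Q(zeta_1961)/Q)| = phi(1961) = 1872; group ≅ (Z/1961Z)^* ≅ Z/36Z × Z/52Z

The n-th cyclotomic polynomial Φ_1961(x) is the minimal polynomial of zeta_1961 over Q and has degree phi(1961) = 1872. So Q(zeta_1961) is a degree-1872 Galois extension with Galois group (Z/1961Z)^*. By CRT, (Z/1961Z)^* ≅ (Z/37Z)^* × (Z/53Z)^*. Each prime-power unit group is (Z/37Z)^* ≅ Z/36Z; (Z/53Z)^* ≅ Z/52Z. Hence Gal(Q(zeta_1961)/Q) ≅ Z/36Z × Z/52Z.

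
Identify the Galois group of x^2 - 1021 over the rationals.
Gal(K/Q) = Z/2Z (cyclic of order 2)

x^2 - 1021 is irreducible over Q since 1021 is not a rational square. The splitting field Q(sqrt(1021)) has degree 2 over Q, and its unique nontrivial automorphism is sqrt(1021) ↦ -sqrt(1021). Hence Gal(Q(sqrt(1021))/Q) = Z/2Z.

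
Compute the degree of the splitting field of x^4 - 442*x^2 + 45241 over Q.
[K:Q] = 4

f factors as (x^2 - 281)(x^2 - 161); the splitting field is K = Q(sqrt(281), sqrt(161)). Since 281, 161, and 45241 are all non-squares in Q, the three subfields Q(sqrt(281)), Q(sqrt(161)), Q(sqrt(45241)) are distinct degree-2 extensions, so [K:Q] = 4 (Klein four Galois group).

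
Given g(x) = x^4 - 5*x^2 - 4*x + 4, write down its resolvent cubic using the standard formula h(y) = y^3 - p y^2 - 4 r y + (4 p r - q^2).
h(y) = y^3 + 5*y^2 - 16*y - 96

Identify coefficients: p = -5, q = -4, r = 4.
Plug into h(y) = y^3 - p y^2 - 4 r y + (4 p r - q^2):
  h(y) = y^3 - (-5) y^2 - 4*(4) y + (4*(-5)*(4) - (-4)^2)
       = y^3 + (5) y^2 + (-16) y + (-96).
Simplifying: h(y) = y^3 + 5*y^2 - 16*y - 96.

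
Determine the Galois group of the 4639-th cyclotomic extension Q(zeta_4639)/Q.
|Gal(Q(zeta_4639)/Q)| = phi(4639) = 4638; group ≅ (Z/4639Z)^* ≅ Z/4638Z

The n-th cyclotomic polynomial Φ_4639(x) is the minimal polynomial of zeta_4639 over Q and has degree phi(4639) = 4638. So Q(zeta_4639) is a degree-4638 Galois extension with Galois group (Z/4639Z)^*. (Z/4639Z)^* is cyclic since 4639 is an odd prime power (or 4). Hence Gal(Q(zeta_4639)/Q) ≅ Z/4638Z.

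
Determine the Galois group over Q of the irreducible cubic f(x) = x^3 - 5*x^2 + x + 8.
Gal(K/Q) = S_3 (symmetric group of order 6)

Compute the discriminant of x^3 + (-5)*x^2 + (1)*x + (8): Δ = 1573. Since Δ is not a rational square, the Galois group is not contained in A_3; it must be the full S_3 (irreducibility of the cubic rules out anything smaller).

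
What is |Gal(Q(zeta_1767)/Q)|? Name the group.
|Gal(Q(zeta_1767)/Q)| = phi(1767) = 1080; group ≅ (Z/1767Z)^* ≅ Z/2Z × Z/18Z × Z/30Z

The n-th cyclotomic polynomial Φ_1767(x) is the minimal polynomial of zeta_1767 over Q and has degree phi(1767) = 1080. So Q(zeta_1767) is a degree-1080 Galois extension with Galois group (Z/1767Z)^*. By CRT, (Z/1767Z)^* ≅ (Z/3Z)^* × (Z/19Z)^* × (Z/31Z)^*. Each prime-power unit group is (Z/3Z)^* ≅ Z/2Z; (Z/19Z)^* ≅ Z/18Z; (Z/31Z)^* ≅ Z/30Z. Hence Gal(Q(zeta_1767)/Q) ≅ Z/2Z × Z/18Z × Z/30Z.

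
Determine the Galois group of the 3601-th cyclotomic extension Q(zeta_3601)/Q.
|Gal(Q(zeta_3601)/Q)| = phi(3601) = 3312; group ≅ (Z/3601Z)^* ≅ Z/12Z × Z/276Z

The n-th cyclotomic polynomial Φ_3601(x) is the minimal polynomial of zeta_3601 over Q and has degree phi(3601) = 3312. So Q(zeta_3601) is a degree-3312 Galois extension with Galois group (Z/3601Z)^*. By CRT, (Z/3601Z)^* ≅ (Z/13Z)^* × (Z/277Z)^*. Each prime-power unit group is (Z/13Z)^* ≅ Z/12Z; (Z/277Z)^* ≅ Z/276Z. Hence Gal(Q(zeta_3601)/Q) ≅ Z/12Z × Z/276Z.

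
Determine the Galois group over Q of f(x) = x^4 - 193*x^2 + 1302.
Gal(K/Q) = V_4 (Klein four-group, Z/2Z × Z/2Z)

f factors as (x^2 - 186)(x^2 - 7), so the splitting field is K = Q(sqrt(186), sqrt(7)). The elements 186, 7, 1302 are all non-squares in Q, so sqrt(186) and sqrt(7) generate independent quadratic extensions. Thus [K:Q] = 4 and Gal(K/Q) is generated by the two order-2 automorphisms sqrt(186) ↦ -sqrt(186) and sqrt(7) ↦ -sqrt(7), giving V_4.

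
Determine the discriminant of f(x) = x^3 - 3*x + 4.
Δ = -324

For a depressed cubic x^3 + p x + q the discriminant is Δ = -4 p^3 - 27 q^2 = -4*(-3)^3 - 27*(4)^2 = 108 - 432 = -324.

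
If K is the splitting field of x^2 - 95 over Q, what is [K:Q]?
[K:Q] = 2

The polynomial x^2 - 95 is irreducible over Q since 95 is not a perfect square. Its splitting field is Q(sqrt(95)), which has degree 2 over Q.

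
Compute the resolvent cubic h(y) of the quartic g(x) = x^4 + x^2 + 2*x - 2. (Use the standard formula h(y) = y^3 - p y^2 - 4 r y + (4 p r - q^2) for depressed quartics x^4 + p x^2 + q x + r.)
h(y) = y^3 - y^2 + 8*y - 12

Identify coefficients: p = 1, q = 2, r = -2.
Plug into h(y) = y^3 - p y^2 - 4 r y + (4 p r - q^2):
  h(y) = y^3 - (1) y^2 - 4*(-2) y + (4*(1)*(-2) - (2)^2)
       = y^3 + (-1) y^2 + (8) y + (-12).
Simplifying: h(y) = y^3 - y^2 + 8*y - 12.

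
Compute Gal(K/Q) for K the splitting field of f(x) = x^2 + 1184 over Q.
Gal(K/Q) = Z/2Z (cyclic of order 2)

x^2 + 1184 is irreducible over Q since -1184 is not a rational square. The splitting field Q(sqrt(-1184)) has degree 2 over Q, and its unique nontrivial automorphism is sqrt(-1184) ↦ -sqrt(-1184). Hence Gal(Q(sqrt(-1184))/Q) = Z/2Z.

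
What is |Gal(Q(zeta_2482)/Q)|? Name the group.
|Gal(Q(zeta_2482)/Q)| = phi(2482) = 1152; group ≅ (Z/2482Z)^* ≅ Z/16Z × Z/72Z

The n-th cyclotomic polynomial Φ_2482(x) is the minimal polynomial of zeta_2482 over Q and has degree phi(2482) = 1152. So Q(zeta_2482) is a degree-1152 Galois extension with Galois group (Z/2482Z)^*. By CRT, (Z/2482Z)^* ≅ (Z/2Z)^* × (Z/17Z)^* × (Z/73Z)^*. Each prime-power unit group is (Z/2Z)^* ≅ trivial group (order 1); (Z/17Z)^* ≅ Z/16Z; (Z/73Z)^* ≅ Z/72Z. Hence Gal(Q(zeta_2482)/Q) ≅ Z/16Z × Z/72Z.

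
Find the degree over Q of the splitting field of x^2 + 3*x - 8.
[K:Q] = 2

The discriminant of x^2 + (3)*x + (-8) is b^2 - 4c = 9 - (-32) = 41. Since 41 is not a perfect square in Q, the polynomial is irreducible over Q. Its two roots generate a degree-2 extension, so [K:Q] = 2.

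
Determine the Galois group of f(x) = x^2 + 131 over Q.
Gal(K/Q) = Z/2Z (cyclic of order 2)

x^2 + 131 is irreducible over Q since -131 is not a rational square. The splitting field Q(sqrt(-131)) has degree 2 over Q, and its unique nontrivial automorphism is sqrt(-131) ↦ -sqrt(-131). Hence Gal(Q(sqrt(-131))/Q) = Z/2Z.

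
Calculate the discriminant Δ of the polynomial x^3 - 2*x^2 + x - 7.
Δ = -1295

For x^3 + a x^2 + b x + c the discriminant is Δ = 18 a b c - 4 a^3 c + a^2 b^2 - 4 b^3 - 27 c^2.
Plug a = -2, b = 1, c = -7:
  18*(-2)*(1)*(-7) - 4*(-2)^3*(-7) + (-2)^2*(1)^2 - 4*(1)^3 - 27*(-7)^2
  = 252 + (-224) + 4 + (-4) + (-1323)
  = -1295.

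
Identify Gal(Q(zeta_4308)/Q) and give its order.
|Gal(Q(zeta_4308)/Q)| = phi(4308) = 1432; group ≅ (Z/4308Z)^* ≅ Z/2Z × Z/2Z × Z/358Z

The n-th cyclotomic polynomial Φ_4308(x) is the minimal polynomial of zeta_4308 over Q and has degree phi(4308) = 1432. So Q(zeta_4308) is a degree-1432 Galois extension with Galois group (Z/4308Z)^*. By CRT, (Z/4308Z)^* ≅ (Z/4Z)^* × (Z/3Z)^* × (Z/359Z)^*. Each prime-power unit group is (Z/4Z)^* ≅ Z/2Z; (Z/3Z)^* ≅ Z/2Z; (Z/359Z)^* ≅ Z/358Z. Hence Gal(Q(zeta_4308)/Q) ≅ Z/2Z × Z/2Z × Z/358Z.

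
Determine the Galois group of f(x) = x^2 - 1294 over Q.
Gal(K/Q) = Z/2Z (cyclic of order 2)

x^2 - 1294 is irreducible over Q since 1294 is not a rational square. The splitting field Q(sqrt(1294)) has degree 2 over Q, and its unique nontrivial automorphism is sqrt(1294) ↦ -sqrt(1294). Hence Gal(Q(sqrt(1294))/Q) = Z/2Z.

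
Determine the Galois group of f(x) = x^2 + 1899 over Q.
Gal(K/Q) = Z/2Z (cyclic of order 2)

x^2 + 1899 is irreducible over Q since -1899 is not a rational square. The splitting field Q(sqrt(-1899)) has degree 2 over Q, and its unique nontrivial automorphism is sqrt(-1899) ↦ -sqrt(-1899). Hence Gal(Q(sqrt(-1899))/Q) = Z/2Z.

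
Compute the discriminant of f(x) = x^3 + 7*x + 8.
Δ = -3100

For a depressed cubic x^3 + p x + q the discriminant is Δ = -4 p^3 - 27 q^2 = -4*(7)^3 - 27*(8)^2 = -1372 - 1728 = -3100.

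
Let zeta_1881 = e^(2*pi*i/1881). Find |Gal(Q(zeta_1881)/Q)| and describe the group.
|Gal(Q(zeta_1881)/Q)| = phi(1881) = 1080; group ≅ (Z/1881Z)^* ≅ Z/6Z × Z/10Z × Z/18Z

The n-th cyclotomic polynomial Φ_1881(x) is the minimal polynomial of zeta_1881 over Q and has degree phi(1881) = 1080. So Q(zeta_1881) is a degree-1080 Galois extension with Galois group (Z/1881Z)^*. By CRT, (Z/1881Z)^* ≅ (Z/9Z)^* × (Z/11Z)^* × (Z/19Z)^*. Each prime-power unit group is (Z/9Z)^* ≅ Z/6Z; (Z/11Z)^* ≅ Z/10Z; (Z/19Z)^* ≅ Z/18Z. Hence Gal(Q(zeta_1881)/Q) ≅ Z/6Z × Z/10Z × Z/18Z.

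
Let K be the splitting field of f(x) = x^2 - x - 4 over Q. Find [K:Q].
[K:Q] = 2

The discriminant of x^2 + (-1)*x + (-4) is b^2 - 4c = 1 - (-16) = 17. Since 17 is not a perfect square in Q, the polynomial is irreducible over Q. Its two roots generate a degree-2 extension, so [K:Q] = 2.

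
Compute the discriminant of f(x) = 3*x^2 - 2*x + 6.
Δ = -68

For a quadratic a x^2 + b x + c the discriminant is Δ = b^2 - 4ac = (-2)^2 - 4*(3)*(6) = 4 - (72) = -68.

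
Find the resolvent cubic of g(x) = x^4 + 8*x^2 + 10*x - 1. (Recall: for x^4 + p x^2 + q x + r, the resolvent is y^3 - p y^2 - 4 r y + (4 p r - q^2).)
h(y) = y^3 - 8*y^2 + 4*y - 132

Identify coefficients: p = 8, q = 10, r = -1.
Plug into h(y) = y^3 - p y^2 - 4 r y + (4 p r - q^2):
  h(y) = y^3 - (8) y^2 - 4*(-1) y + (4*(8)*(-1) - (10)^2)
       = y^3 + (-8) y^2 + (4) y + (-132).
Simplifying: h(y) = y^3 - 8*y^2 + 4*y - 132.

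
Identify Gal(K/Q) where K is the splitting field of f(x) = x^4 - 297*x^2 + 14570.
Gal(K/Q) = V_4 (Klein four-group, Z/2Z × Z/2Z)

f factors as (x^2 - 62)(x^2 - 235), so the splitting field is K = Q(sqrt(62), sqrt(235)). The elements 62, 235, 14570 are all non-squares in Q, so sqrt(62) and sqrt(235) generate independent quadratic extensions. Thus [K:Q] = 4 and Gal(K/Q) is generated by the two order-2 automorphisms sqrt(62) ↦ -sqrt(62) and sqrt(235) ↦ -sqrt(235), giving V_4.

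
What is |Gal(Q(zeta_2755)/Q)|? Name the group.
|Gal(Q(zeta_2755)/Q)| = phi(2755) = 2016; group ≅ (Z/2755Z)^* ≅ Z/4Z × Z/18Z × Z/28Z

The n-th cyclotomic polynomial Φ_2755(x) is the minimal polynomial of zeta_2755 over Q and has degree phi(2755) = 2016. So Q(zeta_2755) is a degree-2016 Galois extension with Galois group (Z/2755Z)^*. By CRT, (Z/2755Z)^* ≅ (Z/5Z)^* × (Z/19Z)^* × (Z/29Z)^*. Each prime-power unit group is (Z/5Z)^* ≅ Z/4Z; (Z/19Z)^* ≅ Z/18Z; (Z/29Z)^* ≅ Z/28Z. Hence Gal(Q(zeta_2755)/Q) ≅ Z/4Z × Z/18Z × Z/28Z.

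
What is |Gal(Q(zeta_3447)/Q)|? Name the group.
|Gal(Q(zeta_3447)/Q)| = phi(3447) = 2292; group ≅ (Z/3447Z)^* ≅ Z/6Z × Z/382Z

The n-th cyclotomic polynomial Φ_3447(x) is the minimal polynomial of zeta_3447 over Q and has degree phi(3447) = 2292. So Q(zeta_3447) is a degree-2292 Galois extension with Galois group (Z/3447Z)^*. By CRT, (Z/3447Z)^* ≅ (Z/9Z)^* × (Z/383Z)^*. Each prime-power unit group is (Z/9Z)^* ≅ Z/6Z; (Z/383Z)^* ≅ Z/382Z. Hence Gal(Q(zeta_3447)/Q) ≅ Z/6Z × Z/382Z.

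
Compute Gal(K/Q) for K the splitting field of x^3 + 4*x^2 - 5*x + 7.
Gal(K/Q) = S_3 (symmetric group of order 6)

Compute the discriminant of x^3 + (4)*x^2 + (-5)*x + (7): Δ = -4735. Since Δ is not a rational square, the Galois group is not contained in A_3; it must be the full S_3 (irreducibility of the cubic rules out anything smaller).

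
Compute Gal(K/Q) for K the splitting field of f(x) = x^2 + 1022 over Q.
Gal(K/Q) = Z/2Z (cyclic of order 2)

x^2 + 1022 is irreducible over Q since -1022 is not a rational square. The splitting field Q(sqrt(-1022)) has degree 2 over Q, and its unique nontrivial automorphism is sqrt(-1022) ↦ -sqrt(-1022). Hence Gal(Q(sqrt(-1022))/Q) = Z/2Z.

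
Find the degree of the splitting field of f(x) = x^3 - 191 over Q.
[K:Q] = 6

x^3 - 191 has one real root r = 191^(1/3) and two complex roots r*zeta_3, r*zeta_3^2 where zeta_3 = e^(2*pi*i/3). The splitting field is Q(r, zeta_3). [Q(r):Q] = 3 and [Q(zeta_3):Q] = 2 with gcd = 1, so [Q(r, zeta_3):Q] = 3 * 2 = 6.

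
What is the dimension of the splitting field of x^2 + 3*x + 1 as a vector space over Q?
[K:Q] = 2

The discriminant of x^2 + (3)*x + (1) is b^2 - 4c = 9 - (4) = 5. Since 5 is not a perfect square in Q, the polynomial is irreducible over Q. Its two roots generate a degree-2 extension, so [K:Q] = 2.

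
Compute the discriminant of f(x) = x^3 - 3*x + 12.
Δ = -3780

For a depressed cubic x^3 + p x + q the discriminant is Δ = -4 p^3 - 27 q^2 = -4*(-3)^3 - 27*(12)^2 = 108 - 3888 = -3780.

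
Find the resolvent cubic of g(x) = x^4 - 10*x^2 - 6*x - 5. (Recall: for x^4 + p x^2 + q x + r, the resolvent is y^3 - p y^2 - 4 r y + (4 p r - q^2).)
h(y) = y^3 + 10*y^2 + 20*y + 164

Identify coefficients: p = -10, q = -6, r = -5.
Plug into h(y) = y^3 - p y^2 - 4 r y + (4 p r - q^2):
  h(y) = y^3 - (-10) y^2 - 4*(-5) y + (4*(-10)*(-5) - (-6)^2)
       = y^3 + (10) y^2 + (20) y + (164).
Simplifying: h(y) = y^3 + 10*y^2 + 20*y + 164.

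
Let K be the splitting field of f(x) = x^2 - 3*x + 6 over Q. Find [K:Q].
[K:Q] = 2

The discriminant of x^2 + (-3)*x + (6) is b^2 - 4c = 9 - (24) = -15. Since -15 is not a perfect square in Q, the polynomial is irreducible over Q. Its two roots generate a degree-2 extension, so [K:Q] = 2.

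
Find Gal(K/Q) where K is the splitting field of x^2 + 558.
Gal(K/Q) = Z/2Z (cyclic of order 2)

x^2 + 558 is irreducible over Q since -558 is not a rational square. The splitting field Q(sqrt(-558)) has degree 2 over Q, and its unique nontrivial automorphism is sqrt(-558) ↦ -sqrt(-558). Hence Gal(Q(sqrt(-558))/Q) = Z/2Z.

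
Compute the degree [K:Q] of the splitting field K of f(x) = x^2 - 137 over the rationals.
[K:Q] = 2

The polynomial x^2 - 137 is irreducible over Q since 137 is not a perfect square. Its splitting field is Q(sqrt(137)), which has degree 2 over Q.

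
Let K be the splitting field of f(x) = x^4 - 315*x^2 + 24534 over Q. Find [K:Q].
[K:Q] = 4

f factors as (x^2 - 141)(x^2 - 174); the splitting field is K = Q(sqrt(141), sqrt(174)). Since 141, 174, and 24534 are all non-squares in Q, the three subfields Q(sqrt(141)), Q(sqrt(174)), Q(sqrt(24534)) are distinct degree-2 extensions, so [K:Q] = 4 (Klein four Galois group).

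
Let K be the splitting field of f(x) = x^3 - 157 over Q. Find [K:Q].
[K:Q] = 6

x^3 - 157 has one real root r = 157^(1/3) and two complex roots r*zeta_3, r*zeta_3^2 where zeta_3 = e^(2*pi*i/3). The splitting field is Q(r, zeta_3). [Q(r):Q] = 3 and [Q(zeta_3):Q] = 2 with gcd = 1, so [Q(r, zeta_3):Q] = 3 * 2 = 6.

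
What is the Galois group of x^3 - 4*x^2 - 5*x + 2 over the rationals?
Gal(K/Q) = S_3 (symmetric group of order 6)

Compute the discriminant of x^3 + (-4)*x^2 + (-5)*x + (2): Δ = 2024. Since Δ is not a rational square, the Galois group is not contained in A_3; it must be the full S_3 (irreducibility of the cubic rules out anything smaller).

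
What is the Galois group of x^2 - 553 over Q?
Gal(K/Q) = Z/2Z (cyclic of order 2)

x^2 - 553 is irreducible over Q since 553 is not a rational square. The splitting field Q(sqrt(553)) has degree 2 over Q, and its unique nontrivial automorphism is sqrt(553) ↦ -sqrt(553). Hence Gal(Q(sqrt(553))/Q) = Z/2Z.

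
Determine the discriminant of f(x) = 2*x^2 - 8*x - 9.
Δ = 136

For a quadratic a x^2 + b x + c the discriminant is Δ = b^2 - 4ac = (-8)^2 - 4*(2)*(-9) = 64 - (-72) = 136.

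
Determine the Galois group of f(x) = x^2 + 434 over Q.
Gal(K/Q) = Z/2Z (cyclic of order 2)

x^2 + 434 is irreducible over Q since -434 is not a rational square. The splitting field Q(sqrt(-434)) has degree 2 over Q, and its unique nontrivial automorphism is sqrt(-434) ↦ -sqrt(-434). Hence Gal(Q(sqrt(-434))/Q) = Z/2Z.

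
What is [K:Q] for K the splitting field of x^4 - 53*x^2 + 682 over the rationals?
[K:Q] = 4

f factors as (x^2 - 22)(x^2 - 31); the splitting field is K = Q(sqrt(22), sqrt(31)). Since 22, 31, and 682 are all non-squares in Q, the three subfields Q(sqrt(22)), Q(sqrt(31)), Q(sqrt(682)) are distinct degree-2 extensions, so [K:Q] = 4 (Klein four Galois group).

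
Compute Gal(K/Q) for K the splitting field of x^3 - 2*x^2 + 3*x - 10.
Gal(K/Q) = S_3 (symmetric group of order 6)

Compute the discriminant of x^3 + (-2)*x^2 + (3)*x + (-10): Δ = -2012. Since Δ is not a rational square, the Galois group is not contained in A_3; it must be the full S_3 (irreducibility of the cubic rules out anything smaller).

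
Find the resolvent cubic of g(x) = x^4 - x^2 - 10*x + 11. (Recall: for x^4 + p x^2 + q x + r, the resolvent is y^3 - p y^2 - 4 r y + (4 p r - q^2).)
h(y) = y^3 + y^2 - 44*y - 144

Identify coefficients: p = -1, q = -10, r = 11.
Plug into h(y) = y^3 - p y^2 - 4 r y + (4 p r - q^2):
  h(y) = y^3 - (-1) y^2 - 4*(11) y + (4*(-1)*(11) - (-10)^2)
       = y^3 + (1) y^2 + (-44) y + (-144).
Simplifying: h(y) = y^3 + y^2 - 44*y - 144.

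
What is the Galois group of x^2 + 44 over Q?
Gal(K/Q) = Z/2Z (cyclic of order 2)

x^2 + 44 is irreducible over Q since -44 is not a rational square. The splitting field Q(sqrt(-44)) has degree 2 over Q, and its unique nontrivial automorphism is sqrt(-44) ↦ -sqrt(-44). Hence Gal(Q(sqrt(-44))/Q) = Z/2Z.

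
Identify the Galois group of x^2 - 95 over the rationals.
Gal(K/Q) = Z/2Z (cyclic of order 2)

x^2 - 95 is irreducible over Q since 95 is not a rational square. The splitting field Q(sqrt(95)) has degree 2 over Q, and its unique nontrivial automorphism is sqrt(95) ↦ -sqrt(95). Hence Gal(Q(sqrt(95))/Q) = Z/2Z.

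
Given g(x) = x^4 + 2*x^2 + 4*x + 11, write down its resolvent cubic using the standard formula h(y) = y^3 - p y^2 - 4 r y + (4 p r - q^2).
h(y) = y^3 - 2*y^2 - 44*y + 72

Identify coefficients: p = 2, q = 4, r = 11.
Plug into h(y) = y^3 - p y^2 - 4 r y + (4 p r - q^2):
  h(y) = y^3 - (2) y^2 - 4*(11) y + (4*(2)*(11) - (4)^2)
       = y^3 + (-2) y^2 + (-44) y + (72).
Simplifying: h(y) = y^3 - 2*y^2 - 44*y + 72.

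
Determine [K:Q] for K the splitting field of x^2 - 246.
[K:Q] = 2

The polynomial x^2 - 246 is irreducible over Q since 246 is not a perfect square. Its splitting field is Q(sqrt(246)), which has degree 2 over Q.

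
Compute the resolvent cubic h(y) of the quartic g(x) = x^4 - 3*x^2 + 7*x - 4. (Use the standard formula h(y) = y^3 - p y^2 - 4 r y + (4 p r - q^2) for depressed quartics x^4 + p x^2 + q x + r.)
h(y) = y^3 + 3*y^2 + 16*y - 1

Identify coefficients: p = -3, q = 7, r = -4.
Plug into h(y) = y^3 - p y^2 - 4 r y + (4 p r - q^2):
  h(y) = y^3 - (-3) y^2 - 4*(-4) y + (4*(-3)*(-4) - (7)^2)
       = y^3 + (3) y^2 + (16) y + (-1).
Simplifying: h(y) = y^3 + 3*y^2 + 16*y - 1.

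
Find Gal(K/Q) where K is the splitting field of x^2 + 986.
Gal(K/Q) = Z/2Z (cyclic of order 2)

x^2 + 986 is irreducible over Q since -986 is not a rational square. The splitting field Q(sqrt(-986)) has degree 2 over Q, and its unique nontrivial automorphism is sqrt(-986) ↦ -sqrt(-986). Hence Gal(Q(sqrt(-986))/Q) = Z/2Z.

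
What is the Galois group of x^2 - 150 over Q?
Gal(K/Q) = Z/2Z (cyclic of order 2)

x^2 - 150 is irreducible over Q since 150 is not a rational square. The splitting field Q(sqrt(150)) has degree 2 over Q, and its unique nontrivial automorphism is sqrt(150) ↦ -sqrt(150). Hence Gal(Q(sqrt(150))/Q) = Z/2Z.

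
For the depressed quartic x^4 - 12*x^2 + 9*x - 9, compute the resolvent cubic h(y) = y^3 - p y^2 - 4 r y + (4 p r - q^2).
h(y) = y^3 + 12*y^2 + 36*y + 351

Identify coefficients: p = -12, q = 9, r = -9.
Plug into h(y) = y^3 - p y^2 - 4 r y + (4 p r - q^2):
  h(y) = y^3 - (-12) y^2 - 4*(-9) y + (4*(-12)*(-9) - (9)^2)
       = y^3 + (12) y^2 + (36) y + (351).
Simplifying: h(y) = y^3 + 12*y^2 + 36*y + 351.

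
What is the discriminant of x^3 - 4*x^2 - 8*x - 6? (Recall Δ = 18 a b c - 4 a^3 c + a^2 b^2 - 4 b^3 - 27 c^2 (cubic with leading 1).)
Δ = -2892

For x^3 + a x^2 + b x + c the discriminant is Δ = 18 a b c - 4 a^3 c + a^2 b^2 - 4 b^3 - 27 c^2.
Plug a = -4, b = -8, c = -6:
  18*(-4)*(-8)*(-6) - 4*(-4)^3*(-6) + (-4)^2*(-8)^2 - 4*(-8)^3 - 27*(-6)^2
  = -3456 + (-1536) + 1024 + (2048) + (-972)
  = -2892.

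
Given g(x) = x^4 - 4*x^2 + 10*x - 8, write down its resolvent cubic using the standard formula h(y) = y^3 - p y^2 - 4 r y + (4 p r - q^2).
h(y) = y^3 + 4*y^2 + 32*y + 28

Identify coefficients: p = -4, q = 10, r = -8.
Plug into h(y) = y^3 - p y^2 - 4 r y + (4 p r - q^2):
  h(y) = y^3 - (-4) y^2 - 4*(-8) y + (4*(-4)*(-8) - (10)^2)
       = y^3 + (4) y^2 + (32) y + (28).
Simplifying: h(y) = y^3 + 4*y^2 + 32*y + 28.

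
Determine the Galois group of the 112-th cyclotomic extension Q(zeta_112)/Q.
|Gal(Q(zeta_112)/Q)| = phi(112) = 48; group ≅ (Z/112Z)^* ≅ Z/2Z × Z/4Z × Z/6Z

The n-th cyclotomic polynomial Φ_112(x) is the minimal polynomial of zeta_112 over Q and has degree phi(112) = 48. So Q(zeta_112) is a degree-48 Galois extension with Galois group (Z/112Z)^*. By CRT, (Z/112Z)^* ≅ (Z/16Z)^* × (Z/7Z)^*. Each prime-power unit group is (Z/16Z)^* ≅ Z/2Z × Z/4Z; (Z/7Z)^* ≅ Z/6Z. Hence Gal(Q(zeta_112)/Q) ≅ Z/2Z × Z/4Z × Z/6Z.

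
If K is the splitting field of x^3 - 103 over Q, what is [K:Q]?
[K:Q] = 6

x^3 - 103 has one real root r = 103^(1/3) and two complex roots r*zeta_3, r*zeta_3^2 where zeta_3 = e^(2*pi*i/3). The splitting field is Q(r, zeta_3). [Q(r):Q] = 3 and [Q(zeta_3):Q] = 2 with gcd = 1, so [Q(r, zeta_3):Q] = 3 * 2 = 6.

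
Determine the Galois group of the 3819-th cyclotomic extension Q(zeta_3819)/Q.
|Gal(Q(zeta_3819)/Q)| = phi(3819) = 2376; group ≅ (Z/3819Z)^* ≅ Z/2Z × Z/18Z × Z/66Z

The n-th cyclotomic polynomial Φ_3819(x) is the minimal polynomial of zeta_3819 over Q and has degree phi(3819) = 2376. So Q(zeta_3819) is a degree-2376 Galois extension with Galois group (Z/3819Z)^*. By CRT, (Z/3819Z)^* ≅ (Z/3Z)^* × (Z/19Z)^* × (Z/67Z)^*. Each prime-power unit group is (Z/3Z)^* ≅ Z/2Z; (Z/19Z)^* ≅ Z/18Z; (Z/67Z)^* ≅ Z/66Z. Hence Gal(Q(zeta_3819)/Q) ≅ Z/2Z × Z/18Z × Z/66Z.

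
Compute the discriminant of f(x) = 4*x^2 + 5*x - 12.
Δ = 217

For a quadratic a x^2 + b x + c the discriminant is Δ = b^2 - 4ac = (5)^2 - 4*(4)*(-12) = 25 - (-192) = 217.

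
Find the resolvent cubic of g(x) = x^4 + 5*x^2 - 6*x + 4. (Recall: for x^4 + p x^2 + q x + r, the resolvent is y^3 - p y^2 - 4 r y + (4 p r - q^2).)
h(y) = y^3 - 5*y^2 - 16*y + 44

Identify coefficients: p = 5, q = -6, r = 4.
Plug into h(y) = y^3 - p y^2 - 4 r y + (4 p r - q^2):
  h(y) = y^3 - (5) y^2 - 4*(4) y + (4*(5)*(4) - (-6)^2)
       = y^3 + (-5) y^2 + (-16) y + (44).
Simplifying: h(y) = y^3 - 5*y^2 - 16*y + 44.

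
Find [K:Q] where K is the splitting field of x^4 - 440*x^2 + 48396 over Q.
[K:Q] = 4

f factors as (x^2 - 222)(x^2 - 218); the splitting field is K = Q(sqrt(222), sqrt(218)). Since 222, 218, and 48396 are all non-squares in Q, the three subfields Q(sqrt(222)), Q(sqrt(218)), Q(sqrt(48396)) are distinct degree-2 extensions, so [K:Q] = 4 (Klein four Galois group).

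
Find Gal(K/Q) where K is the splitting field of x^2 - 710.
Gal(K/Q) = Z/2Z (cyclic of order 2)

x^2 - 710 is irreducible over Q since 710 is not a rational square. The splitting field Q(sqrt(710)) has degree 2 over Q, and its unique nontrivial automorphism is sqrt(710) ↦ -sqrt(710). Hence Gal(Q(sqrt(710))/Q) = Z/2Z.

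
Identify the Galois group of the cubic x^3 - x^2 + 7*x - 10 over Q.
Gal(K/Q) = S_3 (symmetric group of order 6)

Compute the discriminant of x^3 + (-1)*x^2 + (7)*x + (-10): Δ = -2803. Since Δ is not a rational square, the Galois group is not contained in A_3; it must be the full S_3 (irreducibility of the cubic rules out anything smaller).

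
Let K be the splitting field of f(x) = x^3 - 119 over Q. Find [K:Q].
[K:Q] = 6

x^3 - 119 has one real root r = 119^(1/3) and two complex roots r*zeta_3, r*zeta_3^2 where zeta_3 = e^(2*pi*i/3). The splitting field is Q(r, zeta_3). [Q(r):Q] = 3 and [Q(zeta_3):Q] = 2 with gcd = 1, so [Q(r, zeta_3):Q] = 3 * 2 = 6.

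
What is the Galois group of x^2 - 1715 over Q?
Gal(K/Q) = Z/2Z (cyclic of order 2)

x^2 - 1715 is irreducible over Q since 1715 is not a rational square. The splitting field Q(sqrt(1715)) has degree 2 over Q, and its unique nontrivial automorphism is sqrt(1715) ↦ -sqrt(1715). Hence Gal(Q(sqrt(1715))/Q) = Z/2Z.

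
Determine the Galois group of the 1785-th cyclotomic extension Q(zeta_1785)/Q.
|Gal(Q(zeta_1785)/Q)| = phi(1785) = 768; group ≅ (Z/1785Z)^* ≅ Z/2Z × Z/4Z × Z/6Z × Z/16Z

The n-th cyclotomic polynomial Φ_1785(x) is the minimal polynomial of zeta_1785 over Q and has degree phi(1785) = 768. So Q(zeta_1785) is a degree-768 Galois extension with Galois group (Z/1785Z)^*. By CRT, (Z/1785Z)^* ≅ (Z/3Z)^* × (Z/5Z)^* × (Z/7Z)^* × (Z/17Z)^*. Each prime-power unit group is (Z/3Z)^* ≅ Z/2Z; (Z/5Z)^* ≅ Z/4Z; (Z/7Z)^* ≅ Z/6Z; (Z/17Z)^* ≅ Z/16Z. Hence Gal(Q(zeta_1785)/Q) ≅ Z/2Z × Z/4Z × Z/6Z × Z/16Z.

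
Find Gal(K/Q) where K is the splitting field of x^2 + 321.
Gal(K/Q) = Z/2Z (cyclic of order 2)

x^2 + 321 is irreducible over Q since -321 is not a rational square. The splitting field Q(sqrt(-321)) has degree 2 over Q, and its unique nontrivial automorphism is sqrt(-321) ↦ -sqrt(-321). Hence Gal(Q(sqrt(-321))/Q) = Z/2Z.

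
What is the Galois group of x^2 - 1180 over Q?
Gal(K/Q) = Z/2Z (cyclic of order 2)

x^2 - 1180 is irreducible over Q since 1180 is not a rational square. The splitting field Q(sqrt(1180)) has degree 2 over Q, and its unique nontrivial automorphism is sqrt(1180) ↦ -sqrt(1180). Hence Gal(Q(sqrt(1180))/Q) = Z/2Z.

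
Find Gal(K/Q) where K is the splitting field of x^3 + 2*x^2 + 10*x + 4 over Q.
Gal(K/Q) = S_3 (symmetric group of order 6)

Compute the discriminant of x^3 + (2)*x^2 + (10)*x + (4): Δ = -2720. Since Δ is not a rational square, the Galois group is not contained in A_3; it must be the full S_3 (irreducibility of the cubic rules out anything smaller).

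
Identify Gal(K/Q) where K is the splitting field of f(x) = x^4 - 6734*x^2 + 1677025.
Gal(K/Q) = Z/2Z (cyclic of order 2)

f factors as (x^2 - 259)(x^2 - 6475), so the splitting field is K = Q(sqrt(259), sqrt(6475)). The squarefree part of 259 is 259 and the squarefree part of 6475 is also 259, so sqrt(259) and sqrt(6475) are both rational multiples of sqrt(259). Hence Q(sqrt(259)) = Q(sqrt(6475)) = Q(sqrt(259)), and the splitting field collapses to a single degree-2 extension with Galois group Z/2Z.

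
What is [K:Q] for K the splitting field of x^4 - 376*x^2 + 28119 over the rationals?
[K:Q] = 4

f factors as (x^2 - 103)(x^2 - 273); the splitting field is K = Q(sqrt(103), sqrt(273)). Since 103, 273, and 28119 are all non-squares in Q, the three subfields Q(sqrt(103)), Q(sqrt(273)), Q(sqrt(28119)) are distinct degree-2 extensions, so [K:Q] = 4 (Klein four Galois group).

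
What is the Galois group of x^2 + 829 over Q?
Gal(K/Q) = Z/2Z (cyclic of order 2)

x^2 + 829 is irreducible over Q since -829 is not a rational square. The splitting field Q(sqrt(-829)) has degree 2 over Q, and its unique nontrivial automorphism is sqrt(-829) ↦ -sqrt(-829). Hence Gal(Q(sqrt(-829))/Q) = Z/2Z.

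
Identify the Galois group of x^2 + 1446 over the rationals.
Gal(K/Q) = Z/2Z (cyclic of order 2)

x^2 + 1446 is irreducible over Q since -1446 is not a rational square. The splitting field Q(sqrt(-1446)) has degree 2 over Q, and its unique nontrivial automorphism is sqrt(-1446) ↦ -sqrt(-1446). Hence Gal(Q(sqrt(-1446))/Q) = Z/2Z.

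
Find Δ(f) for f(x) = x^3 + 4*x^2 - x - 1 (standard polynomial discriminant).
Δ = 321

For x^3 + a x^2 + b x + c the discriminant is Δ = 18 a b c - 4 a^3 c + a^2 b^2 - 4 b^3 - 27 c^2.
Plug a = 4, b = -1, c = -1:
  18*(4)*(-1)*(-1) - 4*(4)^3*(-1) + (4)^2*(-1)^2 - 4*(-1)^3 - 27*(-1)^2
  = 72 + (256) + 16 + (4) + (-27)
  = 321.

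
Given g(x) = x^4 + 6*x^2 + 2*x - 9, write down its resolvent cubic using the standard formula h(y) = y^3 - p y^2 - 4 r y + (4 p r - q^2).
h(y) = y^3 - 6*y^2 + 36*y - 220

Identify coefficients: p = 6, q = 2, r = -9.
Plug into h(y) = y^3 - p y^2 - 4 r y + (4 p r - q^2):
  h(y) = y^3 - (6) y^2 - 4*(-9) y + (4*(6)*(-9) - (2)^2)
       = y^3 + (-6) y^2 + (36) y + (-220).
Simplifying: h(y) = y^3 - 6*y^2 + 36*y - 220.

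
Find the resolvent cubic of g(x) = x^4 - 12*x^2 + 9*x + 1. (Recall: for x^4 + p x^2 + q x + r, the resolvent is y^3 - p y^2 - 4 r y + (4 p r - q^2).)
h(y) = y^3 + 12*y^2 - 4*y - 129

Identify coefficients: p = -12, q = 9, r = 1.
Plug into h(y) = y^3 - p y^2 - 4 r y + (4 p r - q^2):
  h(y) = y^3 - (-12) y^2 - 4*(1) y + (4*(-12)*(1) - (9)^2)
       = y^3 + (12) y^2 + (-4) y + (-129).
Simplifying: h(y) = y^3 + 12*y^2 - 4*y - 129.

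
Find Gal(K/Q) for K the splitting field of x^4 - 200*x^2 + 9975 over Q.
Gal(K/Q) = V_4 (Klein four-group, Z/2Z × Z/2Z)

f factors as (x^2 - 105)(x^2 - 95), so the splitting field is K = Q(sqrt(105), sqrt(95)). The elements 105, 95, 9975 are all non-squares in Q, so sqrt(105) and sqrt(95) generate independent quadratic extensions. Thus [K:Q] = 4 and Gal(K/Q) is generated by the two order-2 automorphisms sqrt(105) ↦ -sqrt(105) and sqrt(95) ↦ -sqrt(95), giving V_4.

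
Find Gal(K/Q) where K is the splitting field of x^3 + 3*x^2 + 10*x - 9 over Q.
Gal(K/Q) = S_3 (symmetric group of order 6)

Compute the discriminant of x^3 + (3)*x^2 + (10)*x + (-9): Δ = -9175. Since Δ is not a rational square, the Galois group is not contained in A_3; it must be the full S_3 (irreducibility of the cubic rules out anything smaller).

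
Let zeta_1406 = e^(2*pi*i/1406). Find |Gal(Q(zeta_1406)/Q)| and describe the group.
|Gal(Q(zeta_1406)/Q)| = phi(1406) = 648; group ≅ (Z/1406Z)^* ≅ Z/18Z × Z/36Z

The n-th cyclotomic polynomial Φ_1406(x) is the minimal polynomial of zeta_1406 over Q and has degree phi(1406) = 648. So Q(zeta_1406) is a degree-648 Galois extension with Galois group (Z/1406Z)^*. By CRT, (Z/1406Z)^* ≅ (Z/2Z)^* × (Z/19Z)^* × (Z/37Z)^*. Each prime-power unit group is (Z/2Z)^* ≅ trivial group (order 1); (Z/19Z)^* ≅ Z/18Z; (Z/37Z)^* ≅ Z/36Z. Hence Gal(Q(zeta_1406)/Q) ≅ Z/18Z × Z/36Z.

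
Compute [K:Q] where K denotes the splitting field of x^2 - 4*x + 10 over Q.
[K:Q] = 2

The discriminant of x^2 + (-4)*x + (10) is b^2 - 4c = 16 - (40) = -24. Since -24 is not a perfect square in Q, the polynomial is irreducible over Q. Its two roots generate a degree-2 extension, so [K:Q] = 2.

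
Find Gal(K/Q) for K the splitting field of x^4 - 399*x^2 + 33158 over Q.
Gal(K/Q) = V_4 (Klein four-group, Z/2Z × Z/2Z)

f factors as (x^2 - 281)(x^2 - 118), so the splitting field is K = Q(sqrt(281), sqrt(118)). The elements 281, 118, 33158 are all non-squares in Q, so sqrt(281) and sqrt(118) generate independent quadratic extensions. Thus [K:Q] = 4 and Gal(K/Q) is generated by the two order-2 automorphisms sqrt(281) ↦ -sqrt(281) and sqrt(118) ↦ -sqrt(118), giving V_4.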